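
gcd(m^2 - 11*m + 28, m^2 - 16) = m - 4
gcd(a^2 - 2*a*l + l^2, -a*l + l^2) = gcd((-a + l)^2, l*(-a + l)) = a - l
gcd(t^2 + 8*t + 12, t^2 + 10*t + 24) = t + 6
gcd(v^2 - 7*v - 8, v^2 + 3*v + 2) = v + 1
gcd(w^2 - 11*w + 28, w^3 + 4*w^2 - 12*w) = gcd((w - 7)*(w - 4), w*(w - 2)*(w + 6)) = 1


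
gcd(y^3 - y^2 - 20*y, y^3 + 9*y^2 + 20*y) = y^2 + 4*y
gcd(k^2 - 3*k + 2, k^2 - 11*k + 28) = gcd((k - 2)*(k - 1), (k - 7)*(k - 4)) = 1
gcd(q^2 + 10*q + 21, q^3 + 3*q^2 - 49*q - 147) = q^2 + 10*q + 21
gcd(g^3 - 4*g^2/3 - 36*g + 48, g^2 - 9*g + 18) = g - 6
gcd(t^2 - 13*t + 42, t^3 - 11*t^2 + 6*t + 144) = t - 6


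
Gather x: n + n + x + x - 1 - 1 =2*n + 2*x - 2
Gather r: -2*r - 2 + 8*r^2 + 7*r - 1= 8*r^2 + 5*r - 3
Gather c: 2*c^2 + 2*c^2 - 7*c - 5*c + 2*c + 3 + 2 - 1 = 4*c^2 - 10*c + 4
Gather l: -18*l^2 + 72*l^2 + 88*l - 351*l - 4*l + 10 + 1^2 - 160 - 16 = 54*l^2 - 267*l - 165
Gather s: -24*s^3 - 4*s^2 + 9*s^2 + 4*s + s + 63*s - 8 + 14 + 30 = -24*s^3 + 5*s^2 + 68*s + 36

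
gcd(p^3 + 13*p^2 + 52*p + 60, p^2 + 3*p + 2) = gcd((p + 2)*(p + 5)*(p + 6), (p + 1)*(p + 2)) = p + 2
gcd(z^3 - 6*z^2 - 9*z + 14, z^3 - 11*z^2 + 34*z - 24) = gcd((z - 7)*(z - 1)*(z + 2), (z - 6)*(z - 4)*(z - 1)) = z - 1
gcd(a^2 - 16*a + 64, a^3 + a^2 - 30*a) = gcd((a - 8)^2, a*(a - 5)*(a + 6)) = 1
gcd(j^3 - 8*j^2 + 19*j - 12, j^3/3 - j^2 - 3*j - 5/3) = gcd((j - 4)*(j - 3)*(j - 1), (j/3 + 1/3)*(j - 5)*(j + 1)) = 1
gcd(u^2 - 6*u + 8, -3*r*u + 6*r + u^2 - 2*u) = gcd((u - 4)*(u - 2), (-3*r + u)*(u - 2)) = u - 2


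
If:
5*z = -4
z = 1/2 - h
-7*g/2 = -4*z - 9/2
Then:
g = 13/35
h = 13/10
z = -4/5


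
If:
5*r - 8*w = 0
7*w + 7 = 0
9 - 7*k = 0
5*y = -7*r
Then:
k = 9/7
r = -8/5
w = -1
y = 56/25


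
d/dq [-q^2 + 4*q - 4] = 4 - 2*q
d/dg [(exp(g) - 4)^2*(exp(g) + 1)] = (exp(g) - 4)*(3*exp(g) - 2)*exp(g)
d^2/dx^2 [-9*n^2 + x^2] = 2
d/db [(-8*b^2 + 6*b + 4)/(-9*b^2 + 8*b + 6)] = 2*(-5*b^2 - 12*b + 2)/(81*b^4 - 144*b^3 - 44*b^2 + 96*b + 36)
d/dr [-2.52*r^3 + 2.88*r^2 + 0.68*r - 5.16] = -7.56*r^2 + 5.76*r + 0.68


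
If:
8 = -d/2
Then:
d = -16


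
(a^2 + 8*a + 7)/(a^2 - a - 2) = (a + 7)/(a - 2)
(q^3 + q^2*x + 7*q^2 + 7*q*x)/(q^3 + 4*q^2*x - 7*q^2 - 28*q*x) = (q^2 + q*x + 7*q + 7*x)/(q^2 + 4*q*x - 7*q - 28*x)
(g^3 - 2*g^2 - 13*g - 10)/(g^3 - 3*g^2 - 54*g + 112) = (g^3 - 2*g^2 - 13*g - 10)/(g^3 - 3*g^2 - 54*g + 112)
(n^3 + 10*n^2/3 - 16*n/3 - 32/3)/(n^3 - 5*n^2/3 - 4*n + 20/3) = (3*n^2 + 16*n + 16)/(3*n^2 + n - 10)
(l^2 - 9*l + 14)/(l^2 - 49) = (l - 2)/(l + 7)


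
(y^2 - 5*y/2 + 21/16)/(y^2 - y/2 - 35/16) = (4*y - 3)/(4*y + 5)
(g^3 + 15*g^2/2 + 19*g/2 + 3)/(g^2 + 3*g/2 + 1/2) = g + 6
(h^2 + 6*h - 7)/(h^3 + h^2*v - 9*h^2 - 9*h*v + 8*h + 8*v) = (h + 7)/(h^2 + h*v - 8*h - 8*v)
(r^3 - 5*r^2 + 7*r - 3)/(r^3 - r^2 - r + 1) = (r - 3)/(r + 1)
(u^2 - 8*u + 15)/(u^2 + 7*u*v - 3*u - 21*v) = (u - 5)/(u + 7*v)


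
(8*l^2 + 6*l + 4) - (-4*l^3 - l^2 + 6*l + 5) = 4*l^3 + 9*l^2 - 1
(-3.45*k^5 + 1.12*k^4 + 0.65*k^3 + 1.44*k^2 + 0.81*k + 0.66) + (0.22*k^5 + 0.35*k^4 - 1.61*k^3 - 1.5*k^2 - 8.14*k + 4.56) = -3.23*k^5 + 1.47*k^4 - 0.96*k^3 - 0.0600000000000001*k^2 - 7.33*k + 5.22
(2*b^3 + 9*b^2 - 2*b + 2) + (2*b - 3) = 2*b^3 + 9*b^2 - 1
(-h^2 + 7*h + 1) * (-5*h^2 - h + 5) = 5*h^4 - 34*h^3 - 17*h^2 + 34*h + 5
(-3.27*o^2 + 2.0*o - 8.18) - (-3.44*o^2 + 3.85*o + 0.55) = 0.17*o^2 - 1.85*o - 8.73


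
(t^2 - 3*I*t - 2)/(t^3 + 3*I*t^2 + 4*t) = (t - 2*I)/(t*(t + 4*I))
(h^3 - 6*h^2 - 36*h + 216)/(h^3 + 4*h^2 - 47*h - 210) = (h^2 - 12*h + 36)/(h^2 - 2*h - 35)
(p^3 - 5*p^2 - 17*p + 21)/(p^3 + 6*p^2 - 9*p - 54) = (p^2 - 8*p + 7)/(p^2 + 3*p - 18)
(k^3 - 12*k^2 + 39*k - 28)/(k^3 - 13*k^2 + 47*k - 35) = (k - 4)/(k - 5)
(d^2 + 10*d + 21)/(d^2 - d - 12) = (d + 7)/(d - 4)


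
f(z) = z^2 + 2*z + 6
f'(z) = 2*z + 2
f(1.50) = 11.25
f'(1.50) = 5.00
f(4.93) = 40.16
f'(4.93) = 11.86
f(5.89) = 52.47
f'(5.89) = 13.78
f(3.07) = 21.56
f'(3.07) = 8.14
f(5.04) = 41.48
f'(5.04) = 12.08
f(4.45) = 34.70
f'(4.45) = 10.90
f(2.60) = 17.96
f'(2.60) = 7.20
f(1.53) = 11.40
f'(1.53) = 5.06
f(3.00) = 21.00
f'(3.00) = 8.00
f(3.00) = 21.00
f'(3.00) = 8.00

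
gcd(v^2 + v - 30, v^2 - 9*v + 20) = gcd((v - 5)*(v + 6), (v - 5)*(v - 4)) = v - 5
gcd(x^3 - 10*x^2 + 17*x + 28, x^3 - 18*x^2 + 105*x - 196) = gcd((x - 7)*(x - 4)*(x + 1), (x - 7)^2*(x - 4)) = x^2 - 11*x + 28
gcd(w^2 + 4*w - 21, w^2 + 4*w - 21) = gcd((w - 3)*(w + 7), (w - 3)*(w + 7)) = w^2 + 4*w - 21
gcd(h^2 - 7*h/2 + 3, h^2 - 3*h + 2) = h - 2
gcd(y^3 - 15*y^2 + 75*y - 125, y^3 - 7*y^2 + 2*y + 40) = y - 5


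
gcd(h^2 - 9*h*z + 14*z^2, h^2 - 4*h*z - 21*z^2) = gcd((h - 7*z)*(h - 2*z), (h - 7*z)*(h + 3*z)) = -h + 7*z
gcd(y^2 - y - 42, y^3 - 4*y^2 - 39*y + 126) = y^2 - y - 42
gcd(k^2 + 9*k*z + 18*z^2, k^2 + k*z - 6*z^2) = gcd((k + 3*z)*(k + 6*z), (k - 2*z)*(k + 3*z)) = k + 3*z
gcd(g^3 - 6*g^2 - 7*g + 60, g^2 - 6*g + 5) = g - 5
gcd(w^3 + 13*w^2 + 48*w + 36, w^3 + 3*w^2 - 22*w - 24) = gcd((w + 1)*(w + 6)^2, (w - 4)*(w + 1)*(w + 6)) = w^2 + 7*w + 6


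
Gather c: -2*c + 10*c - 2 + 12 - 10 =8*c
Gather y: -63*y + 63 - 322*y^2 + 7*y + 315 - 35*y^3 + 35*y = -35*y^3 - 322*y^2 - 21*y + 378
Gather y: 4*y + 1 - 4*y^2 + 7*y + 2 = -4*y^2 + 11*y + 3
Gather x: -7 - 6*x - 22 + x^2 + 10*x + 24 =x^2 + 4*x - 5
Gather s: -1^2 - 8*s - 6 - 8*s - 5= -16*s - 12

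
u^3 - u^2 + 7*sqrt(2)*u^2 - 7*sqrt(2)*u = u*(u - 1)*(u + 7*sqrt(2))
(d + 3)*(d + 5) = d^2 + 8*d + 15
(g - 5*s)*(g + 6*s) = g^2 + g*s - 30*s^2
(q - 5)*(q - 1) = q^2 - 6*q + 5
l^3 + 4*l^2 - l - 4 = (l - 1)*(l + 1)*(l + 4)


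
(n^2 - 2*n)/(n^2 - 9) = n*(n - 2)/(n^2 - 9)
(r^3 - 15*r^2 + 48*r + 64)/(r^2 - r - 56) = (r^2 - 7*r - 8)/(r + 7)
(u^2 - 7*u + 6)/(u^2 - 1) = (u - 6)/(u + 1)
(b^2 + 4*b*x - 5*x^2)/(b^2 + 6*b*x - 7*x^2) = (b + 5*x)/(b + 7*x)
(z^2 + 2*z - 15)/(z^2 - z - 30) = (z - 3)/(z - 6)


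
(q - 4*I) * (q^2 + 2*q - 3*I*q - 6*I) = q^3 + 2*q^2 - 7*I*q^2 - 12*q - 14*I*q - 24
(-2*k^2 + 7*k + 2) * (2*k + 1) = -4*k^3 + 12*k^2 + 11*k + 2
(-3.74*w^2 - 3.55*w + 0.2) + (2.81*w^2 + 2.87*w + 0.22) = -0.93*w^2 - 0.68*w + 0.42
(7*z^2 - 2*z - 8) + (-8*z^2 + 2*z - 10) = -z^2 - 18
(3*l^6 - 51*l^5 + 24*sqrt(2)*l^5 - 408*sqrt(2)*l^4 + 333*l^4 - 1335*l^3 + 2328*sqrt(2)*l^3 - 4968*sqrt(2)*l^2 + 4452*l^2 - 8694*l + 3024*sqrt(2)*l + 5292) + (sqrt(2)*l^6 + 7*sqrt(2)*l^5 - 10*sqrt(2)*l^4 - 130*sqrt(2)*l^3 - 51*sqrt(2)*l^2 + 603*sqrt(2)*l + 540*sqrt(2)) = sqrt(2)*l^6 + 3*l^6 - 51*l^5 + 31*sqrt(2)*l^5 - 418*sqrt(2)*l^4 + 333*l^4 - 1335*l^3 + 2198*sqrt(2)*l^3 - 5019*sqrt(2)*l^2 + 4452*l^2 - 8694*l + 3627*sqrt(2)*l + 540*sqrt(2) + 5292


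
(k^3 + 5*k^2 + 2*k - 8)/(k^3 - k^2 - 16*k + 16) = (k + 2)/(k - 4)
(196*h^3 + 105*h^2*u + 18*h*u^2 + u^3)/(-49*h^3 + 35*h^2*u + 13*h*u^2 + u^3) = (4*h + u)/(-h + u)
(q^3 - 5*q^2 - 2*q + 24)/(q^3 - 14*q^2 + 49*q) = (q^3 - 5*q^2 - 2*q + 24)/(q*(q^2 - 14*q + 49))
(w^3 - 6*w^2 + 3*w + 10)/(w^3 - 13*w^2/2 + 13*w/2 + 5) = 2*(w + 1)/(2*w + 1)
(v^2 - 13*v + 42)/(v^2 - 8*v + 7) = (v - 6)/(v - 1)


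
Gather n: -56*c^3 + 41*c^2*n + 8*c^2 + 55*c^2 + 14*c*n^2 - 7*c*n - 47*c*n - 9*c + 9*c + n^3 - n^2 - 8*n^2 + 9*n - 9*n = -56*c^3 + 63*c^2 + n^3 + n^2*(14*c - 9) + n*(41*c^2 - 54*c)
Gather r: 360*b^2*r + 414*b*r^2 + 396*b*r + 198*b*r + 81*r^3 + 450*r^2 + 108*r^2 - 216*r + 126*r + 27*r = 81*r^3 + r^2*(414*b + 558) + r*(360*b^2 + 594*b - 63)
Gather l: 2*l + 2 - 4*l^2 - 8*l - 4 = -4*l^2 - 6*l - 2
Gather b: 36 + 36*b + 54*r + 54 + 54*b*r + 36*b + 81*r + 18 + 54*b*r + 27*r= b*(108*r + 72) + 162*r + 108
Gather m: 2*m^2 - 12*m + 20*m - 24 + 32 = 2*m^2 + 8*m + 8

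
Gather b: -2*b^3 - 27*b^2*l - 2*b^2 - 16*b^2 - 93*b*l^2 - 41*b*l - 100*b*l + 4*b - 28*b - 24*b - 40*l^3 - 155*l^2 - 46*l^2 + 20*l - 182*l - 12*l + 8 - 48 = -2*b^3 + b^2*(-27*l - 18) + b*(-93*l^2 - 141*l - 48) - 40*l^3 - 201*l^2 - 174*l - 40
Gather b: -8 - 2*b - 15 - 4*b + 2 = -6*b - 21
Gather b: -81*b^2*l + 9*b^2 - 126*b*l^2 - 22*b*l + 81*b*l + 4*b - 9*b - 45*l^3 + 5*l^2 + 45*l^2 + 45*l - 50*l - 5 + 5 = b^2*(9 - 81*l) + b*(-126*l^2 + 59*l - 5) - 45*l^3 + 50*l^2 - 5*l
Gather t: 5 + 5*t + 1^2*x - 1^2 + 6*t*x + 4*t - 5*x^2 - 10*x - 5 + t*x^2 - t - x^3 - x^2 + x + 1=t*(x^2 + 6*x + 8) - x^3 - 6*x^2 - 8*x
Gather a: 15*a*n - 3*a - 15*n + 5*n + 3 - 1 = a*(15*n - 3) - 10*n + 2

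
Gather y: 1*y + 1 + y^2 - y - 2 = y^2 - 1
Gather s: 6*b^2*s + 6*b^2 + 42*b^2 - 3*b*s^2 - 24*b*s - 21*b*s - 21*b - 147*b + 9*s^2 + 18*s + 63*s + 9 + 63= 48*b^2 - 168*b + s^2*(9 - 3*b) + s*(6*b^2 - 45*b + 81) + 72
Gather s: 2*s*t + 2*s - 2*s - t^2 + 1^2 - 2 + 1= 2*s*t - t^2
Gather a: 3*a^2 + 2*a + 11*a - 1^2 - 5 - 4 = 3*a^2 + 13*a - 10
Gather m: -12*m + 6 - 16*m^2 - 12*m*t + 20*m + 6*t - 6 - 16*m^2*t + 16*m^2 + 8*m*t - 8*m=-16*m^2*t - 4*m*t + 6*t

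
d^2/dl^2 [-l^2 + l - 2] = -2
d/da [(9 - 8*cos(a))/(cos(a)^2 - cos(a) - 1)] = (-8*cos(a)^2 + 18*cos(a) - 17)*sin(a)/(sin(a)^2 + cos(a))^2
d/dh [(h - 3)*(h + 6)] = 2*h + 3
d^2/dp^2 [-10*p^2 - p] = -20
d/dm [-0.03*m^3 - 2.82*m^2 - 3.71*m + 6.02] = -0.09*m^2 - 5.64*m - 3.71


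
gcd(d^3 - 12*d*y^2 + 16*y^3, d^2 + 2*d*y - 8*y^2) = -d^2 - 2*d*y + 8*y^2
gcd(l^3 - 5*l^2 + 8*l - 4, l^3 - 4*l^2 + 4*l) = l^2 - 4*l + 4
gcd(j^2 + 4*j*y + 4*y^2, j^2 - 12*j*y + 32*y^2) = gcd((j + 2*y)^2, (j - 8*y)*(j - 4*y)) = 1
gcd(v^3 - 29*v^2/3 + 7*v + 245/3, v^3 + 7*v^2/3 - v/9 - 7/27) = v + 7/3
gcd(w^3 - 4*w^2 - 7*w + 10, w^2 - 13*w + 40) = w - 5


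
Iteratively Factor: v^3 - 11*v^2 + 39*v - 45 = (v - 5)*(v^2 - 6*v + 9) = (v - 5)*(v - 3)*(v - 3)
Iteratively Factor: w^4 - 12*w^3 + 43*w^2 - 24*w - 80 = (w - 4)*(w^3 - 8*w^2 + 11*w + 20) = (w - 4)^2*(w^2 - 4*w - 5) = (w - 4)^2*(w + 1)*(w - 5)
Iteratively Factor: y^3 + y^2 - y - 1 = (y + 1)*(y^2 - 1) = (y + 1)^2*(y - 1)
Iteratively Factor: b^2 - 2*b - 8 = (b + 2)*(b - 4)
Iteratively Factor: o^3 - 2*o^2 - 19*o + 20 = (o + 4)*(o^2 - 6*o + 5) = (o - 1)*(o + 4)*(o - 5)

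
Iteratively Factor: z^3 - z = (z - 1)*(z^2 + z) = (z - 1)*(z + 1)*(z)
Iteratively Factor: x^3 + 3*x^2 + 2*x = (x)*(x^2 + 3*x + 2) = x*(x + 1)*(x + 2)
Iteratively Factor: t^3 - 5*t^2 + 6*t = (t - 2)*(t^2 - 3*t) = t*(t - 2)*(t - 3)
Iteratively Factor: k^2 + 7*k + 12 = (k + 3)*(k + 4)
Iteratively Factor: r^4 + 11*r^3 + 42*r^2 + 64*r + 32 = (r + 4)*(r^3 + 7*r^2 + 14*r + 8) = (r + 2)*(r + 4)*(r^2 + 5*r + 4) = (r + 1)*(r + 2)*(r + 4)*(r + 4)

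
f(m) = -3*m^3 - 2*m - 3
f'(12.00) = -1298.00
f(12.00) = -5211.00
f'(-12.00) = -1298.00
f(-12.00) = 5205.00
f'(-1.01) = -11.18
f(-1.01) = 2.11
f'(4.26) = -165.33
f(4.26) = -243.45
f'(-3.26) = -97.65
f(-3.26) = 107.46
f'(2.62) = -63.78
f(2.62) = -62.19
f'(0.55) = -4.72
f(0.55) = -4.60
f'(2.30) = -49.61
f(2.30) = -44.10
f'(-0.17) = -2.26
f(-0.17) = -2.65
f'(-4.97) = -224.31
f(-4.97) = 375.23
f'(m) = -9*m^2 - 2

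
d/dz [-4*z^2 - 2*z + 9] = -8*z - 2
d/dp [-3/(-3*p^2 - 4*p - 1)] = 6*(-3*p - 2)/(3*p^2 + 4*p + 1)^2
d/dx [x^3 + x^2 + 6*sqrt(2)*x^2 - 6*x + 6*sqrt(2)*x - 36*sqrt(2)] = 3*x^2 + 2*x + 12*sqrt(2)*x - 6 + 6*sqrt(2)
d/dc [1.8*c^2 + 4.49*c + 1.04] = 3.6*c + 4.49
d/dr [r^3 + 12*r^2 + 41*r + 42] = 3*r^2 + 24*r + 41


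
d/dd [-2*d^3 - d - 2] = -6*d^2 - 1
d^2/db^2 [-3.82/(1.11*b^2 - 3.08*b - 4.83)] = (-9.413244*b^2 + 26.119632*b + 3.82*(2.22*b - 3.08)*(4.44*b - 6.16) + 40.960332)/(-1.11*b^2 + 3.08*b + 4.83)^3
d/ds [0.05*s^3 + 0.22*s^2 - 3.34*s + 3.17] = 0.15*s^2 + 0.44*s - 3.34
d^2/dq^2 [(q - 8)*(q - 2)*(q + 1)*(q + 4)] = 12*q^2 - 30*q - 60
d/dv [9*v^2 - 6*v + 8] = 18*v - 6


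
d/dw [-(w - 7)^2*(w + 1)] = (5 - 3*w)*(w - 7)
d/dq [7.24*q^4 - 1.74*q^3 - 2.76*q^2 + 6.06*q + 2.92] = 28.96*q^3 - 5.22*q^2 - 5.52*q + 6.06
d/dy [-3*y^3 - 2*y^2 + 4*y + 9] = -9*y^2 - 4*y + 4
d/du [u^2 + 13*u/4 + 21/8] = 2*u + 13/4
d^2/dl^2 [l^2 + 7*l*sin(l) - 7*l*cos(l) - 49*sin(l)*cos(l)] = 7*sqrt(2)*l*cos(l + pi/4) + 98*sin(2*l) + 14*sqrt(2)*sin(l + pi/4) + 2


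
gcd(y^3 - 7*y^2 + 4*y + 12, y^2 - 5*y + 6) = y - 2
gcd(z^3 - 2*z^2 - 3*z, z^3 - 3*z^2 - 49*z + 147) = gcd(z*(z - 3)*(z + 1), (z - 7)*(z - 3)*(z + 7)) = z - 3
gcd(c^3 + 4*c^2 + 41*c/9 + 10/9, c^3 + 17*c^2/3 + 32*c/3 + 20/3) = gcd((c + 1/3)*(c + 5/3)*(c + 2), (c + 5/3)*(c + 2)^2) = c^2 + 11*c/3 + 10/3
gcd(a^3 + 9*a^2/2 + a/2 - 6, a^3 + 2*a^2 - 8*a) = a + 4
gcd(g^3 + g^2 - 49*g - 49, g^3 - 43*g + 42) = g + 7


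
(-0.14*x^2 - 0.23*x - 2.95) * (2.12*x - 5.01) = -0.2968*x^3 + 0.2138*x^2 - 5.1017*x + 14.7795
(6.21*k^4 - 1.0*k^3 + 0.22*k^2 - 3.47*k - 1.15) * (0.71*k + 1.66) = 4.4091*k^5 + 9.5986*k^4 - 1.5038*k^3 - 2.0985*k^2 - 6.5767*k - 1.909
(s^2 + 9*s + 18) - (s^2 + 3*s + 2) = 6*s + 16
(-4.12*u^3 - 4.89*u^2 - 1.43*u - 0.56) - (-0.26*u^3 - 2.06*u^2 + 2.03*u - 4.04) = -3.86*u^3 - 2.83*u^2 - 3.46*u + 3.48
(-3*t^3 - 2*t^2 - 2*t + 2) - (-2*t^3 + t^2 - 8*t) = -t^3 - 3*t^2 + 6*t + 2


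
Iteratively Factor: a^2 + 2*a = (a + 2)*(a)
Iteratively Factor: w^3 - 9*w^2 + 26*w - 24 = (w - 3)*(w^2 - 6*w + 8) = (w - 4)*(w - 3)*(w - 2)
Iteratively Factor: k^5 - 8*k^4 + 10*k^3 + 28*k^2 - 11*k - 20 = (k + 1)*(k^4 - 9*k^3 + 19*k^2 + 9*k - 20) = (k + 1)^2*(k^3 - 10*k^2 + 29*k - 20) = (k - 1)*(k + 1)^2*(k^2 - 9*k + 20) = (k - 5)*(k - 1)*(k + 1)^2*(k - 4)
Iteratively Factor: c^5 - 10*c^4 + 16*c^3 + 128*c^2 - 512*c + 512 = (c + 4)*(c^4 - 14*c^3 + 72*c^2 - 160*c + 128) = (c - 4)*(c + 4)*(c^3 - 10*c^2 + 32*c - 32) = (c - 4)^2*(c + 4)*(c^2 - 6*c + 8) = (c - 4)^2*(c - 2)*(c + 4)*(c - 4)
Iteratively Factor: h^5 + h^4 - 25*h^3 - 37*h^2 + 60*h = (h)*(h^4 + h^3 - 25*h^2 - 37*h + 60) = h*(h - 1)*(h^3 + 2*h^2 - 23*h - 60) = h*(h - 5)*(h - 1)*(h^2 + 7*h + 12) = h*(h - 5)*(h - 1)*(h + 4)*(h + 3)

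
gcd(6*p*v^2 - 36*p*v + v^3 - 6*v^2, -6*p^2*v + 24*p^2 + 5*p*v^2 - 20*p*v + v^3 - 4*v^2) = 6*p + v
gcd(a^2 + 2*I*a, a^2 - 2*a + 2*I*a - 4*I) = a + 2*I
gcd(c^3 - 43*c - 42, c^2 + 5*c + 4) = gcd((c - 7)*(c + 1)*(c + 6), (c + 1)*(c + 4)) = c + 1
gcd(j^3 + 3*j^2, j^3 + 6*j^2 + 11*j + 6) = j + 3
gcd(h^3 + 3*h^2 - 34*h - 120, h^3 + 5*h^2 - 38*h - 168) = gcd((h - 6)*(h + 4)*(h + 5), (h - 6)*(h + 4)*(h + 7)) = h^2 - 2*h - 24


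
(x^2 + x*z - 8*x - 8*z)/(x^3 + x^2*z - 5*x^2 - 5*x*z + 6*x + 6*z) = (x - 8)/(x^2 - 5*x + 6)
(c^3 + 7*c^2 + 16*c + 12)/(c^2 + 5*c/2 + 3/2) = 2*(c^3 + 7*c^2 + 16*c + 12)/(2*c^2 + 5*c + 3)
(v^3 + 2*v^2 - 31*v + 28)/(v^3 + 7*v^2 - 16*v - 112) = (v - 1)/(v + 4)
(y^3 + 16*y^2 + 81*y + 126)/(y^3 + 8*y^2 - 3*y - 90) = (y^2 + 10*y + 21)/(y^2 + 2*y - 15)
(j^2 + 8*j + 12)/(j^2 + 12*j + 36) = (j + 2)/(j + 6)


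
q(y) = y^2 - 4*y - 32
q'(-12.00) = -28.00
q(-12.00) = 160.00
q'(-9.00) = -22.00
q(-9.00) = 85.00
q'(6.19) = 8.38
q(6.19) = -18.44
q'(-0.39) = -4.78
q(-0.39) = -30.29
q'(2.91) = 1.82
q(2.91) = -35.17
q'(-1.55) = -7.10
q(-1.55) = -23.40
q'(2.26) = 0.52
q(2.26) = -35.93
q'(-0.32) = -4.64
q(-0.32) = -30.62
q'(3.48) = 2.96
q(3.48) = -33.81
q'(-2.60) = -9.20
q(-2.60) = -14.84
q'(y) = 2*y - 4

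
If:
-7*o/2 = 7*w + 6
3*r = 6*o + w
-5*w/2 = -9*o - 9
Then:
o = -312/287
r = -654/287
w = -90/287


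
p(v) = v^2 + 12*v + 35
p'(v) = 2*v + 12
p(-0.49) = 29.36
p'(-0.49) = 11.02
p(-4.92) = 0.17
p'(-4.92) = 2.16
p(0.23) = 37.81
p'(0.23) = 12.46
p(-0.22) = 32.41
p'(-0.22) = 11.56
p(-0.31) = 31.38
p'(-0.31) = 11.38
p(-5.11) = -0.21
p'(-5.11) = 1.78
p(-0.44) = 29.91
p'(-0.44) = 11.12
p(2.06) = 63.96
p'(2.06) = 16.12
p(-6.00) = -1.00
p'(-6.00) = 0.00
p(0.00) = 35.00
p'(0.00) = 12.00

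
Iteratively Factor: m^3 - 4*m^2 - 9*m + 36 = (m - 4)*(m^2 - 9) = (m - 4)*(m + 3)*(m - 3)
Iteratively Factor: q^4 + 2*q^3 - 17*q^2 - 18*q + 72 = (q + 3)*(q^3 - q^2 - 14*q + 24) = (q - 3)*(q + 3)*(q^2 + 2*q - 8) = (q - 3)*(q + 3)*(q + 4)*(q - 2)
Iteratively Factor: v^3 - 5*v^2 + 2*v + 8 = (v + 1)*(v^2 - 6*v + 8) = (v - 2)*(v + 1)*(v - 4)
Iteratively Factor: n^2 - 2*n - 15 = (n - 5)*(n + 3)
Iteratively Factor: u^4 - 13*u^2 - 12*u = (u + 1)*(u^3 - u^2 - 12*u) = (u - 4)*(u + 1)*(u^2 + 3*u) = u*(u - 4)*(u + 1)*(u + 3)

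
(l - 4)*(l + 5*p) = l^2 + 5*l*p - 4*l - 20*p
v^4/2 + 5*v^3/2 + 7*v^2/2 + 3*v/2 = v*(v/2 + 1/2)*(v + 1)*(v + 3)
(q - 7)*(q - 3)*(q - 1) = q^3 - 11*q^2 + 31*q - 21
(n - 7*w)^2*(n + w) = n^3 - 13*n^2*w + 35*n*w^2 + 49*w^3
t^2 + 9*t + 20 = (t + 4)*(t + 5)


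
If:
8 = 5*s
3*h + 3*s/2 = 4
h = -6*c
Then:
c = -4/45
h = 8/15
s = 8/5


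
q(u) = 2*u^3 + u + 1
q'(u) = 6*u^2 + 1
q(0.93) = 3.54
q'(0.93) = 6.19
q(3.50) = 90.25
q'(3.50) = 74.50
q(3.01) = 58.55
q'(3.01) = 55.36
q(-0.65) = -0.20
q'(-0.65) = 3.54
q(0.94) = 3.60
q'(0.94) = 6.30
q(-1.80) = -12.46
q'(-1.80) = 20.44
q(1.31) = 6.81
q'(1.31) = 11.30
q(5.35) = 312.61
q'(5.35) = 172.74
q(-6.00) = -437.00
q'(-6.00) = 217.00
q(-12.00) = -3467.00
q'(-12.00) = 865.00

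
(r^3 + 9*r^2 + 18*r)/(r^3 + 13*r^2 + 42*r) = (r + 3)/(r + 7)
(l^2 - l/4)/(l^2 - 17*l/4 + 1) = l/(l - 4)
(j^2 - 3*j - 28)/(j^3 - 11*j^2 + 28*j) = (j + 4)/(j*(j - 4))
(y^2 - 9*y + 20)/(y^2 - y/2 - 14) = 2*(y - 5)/(2*y + 7)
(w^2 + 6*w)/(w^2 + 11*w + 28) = w*(w + 6)/(w^2 + 11*w + 28)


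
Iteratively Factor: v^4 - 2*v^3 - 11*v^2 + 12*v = (v - 4)*(v^3 + 2*v^2 - 3*v) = (v - 4)*(v + 3)*(v^2 - v) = (v - 4)*(v - 1)*(v + 3)*(v)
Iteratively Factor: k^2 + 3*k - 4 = (k + 4)*(k - 1)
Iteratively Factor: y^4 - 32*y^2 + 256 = (y - 4)*(y^3 + 4*y^2 - 16*y - 64) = (y - 4)*(y + 4)*(y^2 - 16) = (y - 4)*(y + 4)^2*(y - 4)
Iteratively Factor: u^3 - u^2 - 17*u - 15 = (u + 3)*(u^2 - 4*u - 5) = (u + 1)*(u + 3)*(u - 5)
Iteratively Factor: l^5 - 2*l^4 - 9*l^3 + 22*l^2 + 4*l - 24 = (l - 2)*(l^4 - 9*l^2 + 4*l + 12) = (l - 2)^2*(l^3 + 2*l^2 - 5*l - 6) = (l - 2)^2*(l + 3)*(l^2 - l - 2) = (l - 2)^3*(l + 3)*(l + 1)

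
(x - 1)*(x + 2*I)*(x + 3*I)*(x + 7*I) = x^4 - x^3 + 12*I*x^3 - 41*x^2 - 12*I*x^2 + 41*x - 42*I*x + 42*I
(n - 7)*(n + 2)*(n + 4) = n^3 - n^2 - 34*n - 56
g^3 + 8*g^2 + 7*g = g*(g + 1)*(g + 7)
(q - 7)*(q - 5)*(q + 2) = q^3 - 10*q^2 + 11*q + 70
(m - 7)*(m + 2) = m^2 - 5*m - 14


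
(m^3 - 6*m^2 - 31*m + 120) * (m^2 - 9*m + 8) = m^5 - 15*m^4 + 31*m^3 + 351*m^2 - 1328*m + 960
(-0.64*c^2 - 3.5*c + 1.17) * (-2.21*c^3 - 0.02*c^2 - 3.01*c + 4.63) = 1.4144*c^5 + 7.7478*c^4 - 0.5893*c^3 + 7.5484*c^2 - 19.7267*c + 5.4171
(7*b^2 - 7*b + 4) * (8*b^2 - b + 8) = 56*b^4 - 63*b^3 + 95*b^2 - 60*b + 32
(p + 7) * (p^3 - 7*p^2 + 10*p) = p^4 - 39*p^2 + 70*p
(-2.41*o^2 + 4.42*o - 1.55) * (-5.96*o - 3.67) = 14.3636*o^3 - 17.4985*o^2 - 6.9834*o + 5.6885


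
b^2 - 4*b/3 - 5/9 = (b - 5/3)*(b + 1/3)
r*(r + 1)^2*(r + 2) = r^4 + 4*r^3 + 5*r^2 + 2*r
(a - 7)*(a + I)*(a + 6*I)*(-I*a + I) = -I*a^4 + 7*a^3 + 8*I*a^3 - 56*a^2 - I*a^2 + 49*a - 48*I*a + 42*I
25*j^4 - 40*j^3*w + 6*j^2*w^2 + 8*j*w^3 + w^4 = (-j + w)^2*(5*j + w)^2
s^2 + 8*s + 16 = (s + 4)^2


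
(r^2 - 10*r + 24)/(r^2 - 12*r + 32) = (r - 6)/(r - 8)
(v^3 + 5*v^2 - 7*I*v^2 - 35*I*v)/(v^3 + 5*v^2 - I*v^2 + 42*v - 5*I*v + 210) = v/(v + 6*I)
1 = 1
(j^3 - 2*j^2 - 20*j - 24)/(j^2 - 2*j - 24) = (j^2 + 4*j + 4)/(j + 4)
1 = 1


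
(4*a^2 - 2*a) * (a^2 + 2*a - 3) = 4*a^4 + 6*a^3 - 16*a^2 + 6*a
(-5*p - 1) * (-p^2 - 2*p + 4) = 5*p^3 + 11*p^2 - 18*p - 4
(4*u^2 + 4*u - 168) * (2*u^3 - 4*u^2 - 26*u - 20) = 8*u^5 - 8*u^4 - 456*u^3 + 488*u^2 + 4288*u + 3360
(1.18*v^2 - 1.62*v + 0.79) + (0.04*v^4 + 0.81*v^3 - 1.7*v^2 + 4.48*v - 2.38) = 0.04*v^4 + 0.81*v^3 - 0.52*v^2 + 2.86*v - 1.59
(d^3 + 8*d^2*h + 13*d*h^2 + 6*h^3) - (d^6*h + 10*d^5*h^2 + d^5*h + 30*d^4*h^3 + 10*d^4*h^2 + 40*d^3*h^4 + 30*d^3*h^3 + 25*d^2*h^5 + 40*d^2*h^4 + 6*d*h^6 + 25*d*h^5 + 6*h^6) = -d^6*h - 10*d^5*h^2 - d^5*h - 30*d^4*h^3 - 10*d^4*h^2 - 40*d^3*h^4 - 30*d^3*h^3 + d^3 - 25*d^2*h^5 - 40*d^2*h^4 + 8*d^2*h - 6*d*h^6 - 25*d*h^5 + 13*d*h^2 - 6*h^6 + 6*h^3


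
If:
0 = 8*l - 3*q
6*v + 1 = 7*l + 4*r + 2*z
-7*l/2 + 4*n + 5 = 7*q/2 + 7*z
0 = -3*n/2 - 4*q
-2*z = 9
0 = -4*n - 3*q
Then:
No Solution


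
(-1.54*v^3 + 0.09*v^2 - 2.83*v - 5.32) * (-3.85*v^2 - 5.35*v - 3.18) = 5.929*v^5 + 7.8925*v^4 + 15.3112*v^3 + 35.3363*v^2 + 37.4614*v + 16.9176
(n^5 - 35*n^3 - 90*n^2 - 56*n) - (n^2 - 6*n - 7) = n^5 - 35*n^3 - 91*n^2 - 50*n + 7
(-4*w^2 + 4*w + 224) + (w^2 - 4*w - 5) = 219 - 3*w^2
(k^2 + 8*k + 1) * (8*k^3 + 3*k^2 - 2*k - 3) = 8*k^5 + 67*k^4 + 30*k^3 - 16*k^2 - 26*k - 3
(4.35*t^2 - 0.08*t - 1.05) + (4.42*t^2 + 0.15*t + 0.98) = 8.77*t^2 + 0.07*t - 0.0700000000000001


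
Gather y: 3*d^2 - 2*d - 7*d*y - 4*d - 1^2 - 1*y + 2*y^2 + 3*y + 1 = 3*d^2 - 6*d + 2*y^2 + y*(2 - 7*d)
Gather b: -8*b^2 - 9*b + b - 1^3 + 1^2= -8*b^2 - 8*b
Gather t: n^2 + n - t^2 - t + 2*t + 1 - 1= n^2 + n - t^2 + t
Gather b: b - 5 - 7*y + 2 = b - 7*y - 3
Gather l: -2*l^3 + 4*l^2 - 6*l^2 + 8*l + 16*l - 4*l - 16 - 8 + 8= -2*l^3 - 2*l^2 + 20*l - 16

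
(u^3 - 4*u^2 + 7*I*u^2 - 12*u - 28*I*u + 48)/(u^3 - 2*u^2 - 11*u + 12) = (u^2 + 7*I*u - 12)/(u^2 + 2*u - 3)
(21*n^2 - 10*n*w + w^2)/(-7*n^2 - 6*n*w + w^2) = (-3*n + w)/(n + w)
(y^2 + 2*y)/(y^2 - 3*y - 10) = y/(y - 5)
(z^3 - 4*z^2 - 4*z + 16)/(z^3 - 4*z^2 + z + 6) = (z^2 - 2*z - 8)/(z^2 - 2*z - 3)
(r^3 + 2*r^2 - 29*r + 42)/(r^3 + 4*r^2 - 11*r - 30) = (r^2 + 5*r - 14)/(r^2 + 7*r + 10)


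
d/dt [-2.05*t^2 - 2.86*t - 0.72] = -4.1*t - 2.86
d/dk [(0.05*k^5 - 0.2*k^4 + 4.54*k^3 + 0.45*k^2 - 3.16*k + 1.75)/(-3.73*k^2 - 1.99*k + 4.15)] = (-0.5595*k^6 + 1.094*k^5 - 14.7027*k^4 - 21.3892*k^3 + 43.8407*k^2 + 16.79*k - 9.6315)/(13.9129*k^4 + 14.8454*k^3 - 26.9989*k^2 - 16.517*k + 17.2225)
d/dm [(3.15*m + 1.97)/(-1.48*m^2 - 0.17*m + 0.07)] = (4.662*m^2 + 5.8312*m + 0.5554)/(2.1904*m^4 + 0.5032*m^3 - 0.1783*m^2 - 0.0238*m + 0.0049)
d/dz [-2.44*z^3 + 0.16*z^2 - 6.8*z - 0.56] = -7.32*z^2 + 0.32*z - 6.8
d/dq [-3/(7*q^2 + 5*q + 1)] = 3*(14*q + 5)/(7*q^2 + 5*q + 1)^2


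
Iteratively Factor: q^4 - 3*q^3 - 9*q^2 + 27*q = (q - 3)*(q^3 - 9*q) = (q - 3)*(q + 3)*(q^2 - 3*q) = (q - 3)^2*(q + 3)*(q)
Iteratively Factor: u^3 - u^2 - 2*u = (u)*(u^2 - u - 2) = u*(u - 2)*(u + 1)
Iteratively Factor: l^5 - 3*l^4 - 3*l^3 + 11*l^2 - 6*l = (l - 3)*(l^4 - 3*l^2 + 2*l) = l*(l - 3)*(l^3 - 3*l + 2) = l*(l - 3)*(l - 1)*(l^2 + l - 2) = l*(l - 3)*(l - 1)^2*(l + 2)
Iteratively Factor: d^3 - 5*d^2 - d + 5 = (d + 1)*(d^2 - 6*d + 5) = (d - 1)*(d + 1)*(d - 5)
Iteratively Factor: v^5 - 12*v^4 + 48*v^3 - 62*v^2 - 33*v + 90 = (v - 2)*(v^4 - 10*v^3 + 28*v^2 - 6*v - 45) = (v - 3)*(v - 2)*(v^3 - 7*v^2 + 7*v + 15) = (v - 3)*(v - 2)*(v + 1)*(v^2 - 8*v + 15) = (v - 3)^2*(v - 2)*(v + 1)*(v - 5)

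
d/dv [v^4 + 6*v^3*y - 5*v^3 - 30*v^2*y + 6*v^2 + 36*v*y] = 4*v^3 + 18*v^2*y - 15*v^2 - 60*v*y + 12*v + 36*y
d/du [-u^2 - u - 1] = -2*u - 1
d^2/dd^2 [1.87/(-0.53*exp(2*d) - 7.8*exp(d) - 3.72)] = (-1.87*(1.06*exp(d) + 7.8)*(2.12*exp(d) + 15.6)*exp(d) + (3.9644*exp(d) + 14.586)*(0.53*exp(2*d) + 7.8*exp(d) + 3.72))*exp(d)/(0.53*exp(2*d) + 7.8*exp(d) + 3.72)^3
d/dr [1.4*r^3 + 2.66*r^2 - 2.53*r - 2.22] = 4.2*r^2 + 5.32*r - 2.53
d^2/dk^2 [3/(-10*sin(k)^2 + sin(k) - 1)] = 3*(400*sin(k)^4 - 30*sin(k)^3 - 639*sin(k)^2 + 61*sin(k) + 18)/(10*sin(k)^2 - sin(k) + 1)^3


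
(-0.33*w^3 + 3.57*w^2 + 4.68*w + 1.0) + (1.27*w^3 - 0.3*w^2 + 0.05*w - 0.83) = 0.94*w^3 + 3.27*w^2 + 4.73*w + 0.17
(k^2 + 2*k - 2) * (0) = 0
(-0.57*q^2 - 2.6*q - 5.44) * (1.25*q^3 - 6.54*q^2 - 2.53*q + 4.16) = -0.7125*q^5 + 0.4778*q^4 + 11.6461*q^3 + 39.7844*q^2 + 2.9472*q - 22.6304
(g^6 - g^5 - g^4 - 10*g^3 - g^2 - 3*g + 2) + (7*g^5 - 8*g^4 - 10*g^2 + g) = g^6 + 6*g^5 - 9*g^4 - 10*g^3 - 11*g^2 - 2*g + 2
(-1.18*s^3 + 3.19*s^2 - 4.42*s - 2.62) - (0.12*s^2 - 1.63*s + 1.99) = -1.18*s^3 + 3.07*s^2 - 2.79*s - 4.61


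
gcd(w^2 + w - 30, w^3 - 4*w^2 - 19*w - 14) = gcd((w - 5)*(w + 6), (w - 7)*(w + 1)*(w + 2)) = 1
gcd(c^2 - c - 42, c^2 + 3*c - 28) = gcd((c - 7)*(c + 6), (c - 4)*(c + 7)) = 1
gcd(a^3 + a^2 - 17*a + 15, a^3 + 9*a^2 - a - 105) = a^2 + 2*a - 15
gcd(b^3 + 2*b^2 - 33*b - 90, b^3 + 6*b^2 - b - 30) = b^2 + 8*b + 15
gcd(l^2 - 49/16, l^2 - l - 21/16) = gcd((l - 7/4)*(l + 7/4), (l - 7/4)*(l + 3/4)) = l - 7/4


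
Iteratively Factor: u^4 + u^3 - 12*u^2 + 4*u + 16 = (u - 2)*(u^3 + 3*u^2 - 6*u - 8) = (u - 2)^2*(u^2 + 5*u + 4) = (u - 2)^2*(u + 1)*(u + 4)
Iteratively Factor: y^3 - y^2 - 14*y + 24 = (y + 4)*(y^2 - 5*y + 6) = (y - 3)*(y + 4)*(y - 2)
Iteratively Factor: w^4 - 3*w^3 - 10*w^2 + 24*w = (w - 4)*(w^3 + w^2 - 6*w) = (w - 4)*(w - 2)*(w^2 + 3*w) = w*(w - 4)*(w - 2)*(w + 3)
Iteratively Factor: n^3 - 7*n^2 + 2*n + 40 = (n - 5)*(n^2 - 2*n - 8) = (n - 5)*(n + 2)*(n - 4)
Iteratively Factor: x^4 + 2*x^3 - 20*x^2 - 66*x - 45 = (x + 3)*(x^3 - x^2 - 17*x - 15) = (x + 1)*(x + 3)*(x^2 - 2*x - 15) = (x + 1)*(x + 3)^2*(x - 5)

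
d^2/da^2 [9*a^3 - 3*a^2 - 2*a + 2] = 54*a - 6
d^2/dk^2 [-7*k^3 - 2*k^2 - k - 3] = -42*k - 4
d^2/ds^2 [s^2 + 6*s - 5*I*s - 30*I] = 2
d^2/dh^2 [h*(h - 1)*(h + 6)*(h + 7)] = 12*h^2 + 72*h + 58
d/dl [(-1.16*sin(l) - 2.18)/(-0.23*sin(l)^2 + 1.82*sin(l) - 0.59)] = (-0.2668*sin(l)^2 - 1.0028*sin(l) + 4.652)*cos(l)/(0.0529*sin(l)^4 - 0.8372*sin(l)^3 + 3.5838*sin(l)^2 - 2.1476*sin(l) + 0.3481)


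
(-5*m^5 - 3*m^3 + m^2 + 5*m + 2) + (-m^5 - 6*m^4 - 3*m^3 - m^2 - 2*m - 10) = -6*m^5 - 6*m^4 - 6*m^3 + 3*m - 8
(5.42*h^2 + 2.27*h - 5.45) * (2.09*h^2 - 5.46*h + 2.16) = 11.3278*h^4 - 24.8489*h^3 - 12.0775*h^2 + 34.6602*h - 11.772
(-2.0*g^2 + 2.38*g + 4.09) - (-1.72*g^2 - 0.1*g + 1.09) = -0.28*g^2 + 2.48*g + 3.0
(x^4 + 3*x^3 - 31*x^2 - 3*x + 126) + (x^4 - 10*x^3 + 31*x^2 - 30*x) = 2*x^4 - 7*x^3 - 33*x + 126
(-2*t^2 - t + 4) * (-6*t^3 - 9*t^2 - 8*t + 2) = 12*t^5 + 24*t^4 + t^3 - 32*t^2 - 34*t + 8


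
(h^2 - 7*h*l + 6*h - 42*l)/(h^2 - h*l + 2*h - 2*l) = (h^2 - 7*h*l + 6*h - 42*l)/(h^2 - h*l + 2*h - 2*l)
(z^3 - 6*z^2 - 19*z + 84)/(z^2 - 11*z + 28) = (z^2 + z - 12)/(z - 4)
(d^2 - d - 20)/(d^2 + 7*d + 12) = (d - 5)/(d + 3)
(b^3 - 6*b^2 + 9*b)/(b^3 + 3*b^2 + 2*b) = (b^2 - 6*b + 9)/(b^2 + 3*b + 2)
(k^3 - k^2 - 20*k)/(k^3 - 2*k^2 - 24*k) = (k - 5)/(k - 6)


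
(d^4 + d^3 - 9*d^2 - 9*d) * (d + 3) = d^5 + 4*d^4 - 6*d^3 - 36*d^2 - 27*d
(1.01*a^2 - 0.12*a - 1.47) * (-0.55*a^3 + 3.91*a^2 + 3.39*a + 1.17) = -0.5555*a^5 + 4.0151*a^4 + 3.7632*a^3 - 4.9728*a^2 - 5.1237*a - 1.7199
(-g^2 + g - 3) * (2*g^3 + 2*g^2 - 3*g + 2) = -2*g^5 - g^3 - 11*g^2 + 11*g - 6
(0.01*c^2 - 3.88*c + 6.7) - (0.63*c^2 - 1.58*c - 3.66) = -0.62*c^2 - 2.3*c + 10.36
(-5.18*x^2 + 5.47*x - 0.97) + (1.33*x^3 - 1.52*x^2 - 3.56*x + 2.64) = 1.33*x^3 - 6.7*x^2 + 1.91*x + 1.67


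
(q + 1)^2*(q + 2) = q^3 + 4*q^2 + 5*q + 2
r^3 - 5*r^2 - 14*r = r*(r - 7)*(r + 2)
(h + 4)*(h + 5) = h^2 + 9*h + 20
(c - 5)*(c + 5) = c^2 - 25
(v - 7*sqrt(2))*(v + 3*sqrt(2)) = v^2 - 4*sqrt(2)*v - 42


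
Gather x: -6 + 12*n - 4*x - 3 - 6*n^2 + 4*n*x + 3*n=-6*n^2 + 15*n + x*(4*n - 4) - 9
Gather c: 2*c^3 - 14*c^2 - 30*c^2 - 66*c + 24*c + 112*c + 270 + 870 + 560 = 2*c^3 - 44*c^2 + 70*c + 1700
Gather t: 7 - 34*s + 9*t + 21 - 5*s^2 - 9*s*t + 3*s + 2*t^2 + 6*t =-5*s^2 - 31*s + 2*t^2 + t*(15 - 9*s) + 28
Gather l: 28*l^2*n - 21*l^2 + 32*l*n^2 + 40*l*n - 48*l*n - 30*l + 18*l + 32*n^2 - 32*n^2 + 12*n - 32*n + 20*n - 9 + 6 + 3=l^2*(28*n - 21) + l*(32*n^2 - 8*n - 12)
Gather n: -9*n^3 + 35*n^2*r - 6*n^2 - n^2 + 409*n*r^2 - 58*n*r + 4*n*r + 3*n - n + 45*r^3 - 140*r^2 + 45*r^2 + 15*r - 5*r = -9*n^3 + n^2*(35*r - 7) + n*(409*r^2 - 54*r + 2) + 45*r^3 - 95*r^2 + 10*r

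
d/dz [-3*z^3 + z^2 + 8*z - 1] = -9*z^2 + 2*z + 8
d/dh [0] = 0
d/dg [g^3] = 3*g^2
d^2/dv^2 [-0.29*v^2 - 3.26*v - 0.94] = -0.580000000000000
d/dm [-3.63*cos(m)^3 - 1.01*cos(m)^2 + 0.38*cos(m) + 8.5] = (10.89*cos(m)^2 + 2.02*cos(m) - 0.38)*sin(m)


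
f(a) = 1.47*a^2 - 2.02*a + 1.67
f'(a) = 2.94*a - 2.02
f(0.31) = 1.19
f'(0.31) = -1.11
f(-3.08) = 21.84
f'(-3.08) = -11.08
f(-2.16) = 12.89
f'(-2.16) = -8.37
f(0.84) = 1.01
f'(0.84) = 0.45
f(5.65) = 37.18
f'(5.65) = 14.59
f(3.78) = 15.04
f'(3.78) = 9.09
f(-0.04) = 1.75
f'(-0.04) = -2.14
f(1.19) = 1.35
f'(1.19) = 1.48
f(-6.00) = 66.71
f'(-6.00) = -19.66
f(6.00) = 42.47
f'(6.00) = 15.62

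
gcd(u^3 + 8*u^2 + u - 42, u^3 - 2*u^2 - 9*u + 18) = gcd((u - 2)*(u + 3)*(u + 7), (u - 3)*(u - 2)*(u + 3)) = u^2 + u - 6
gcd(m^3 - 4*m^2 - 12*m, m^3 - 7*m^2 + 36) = m^2 - 4*m - 12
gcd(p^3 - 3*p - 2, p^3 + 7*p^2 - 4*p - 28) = p - 2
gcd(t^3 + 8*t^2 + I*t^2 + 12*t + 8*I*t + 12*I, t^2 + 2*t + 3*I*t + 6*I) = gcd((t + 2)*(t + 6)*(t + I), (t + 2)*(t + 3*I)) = t + 2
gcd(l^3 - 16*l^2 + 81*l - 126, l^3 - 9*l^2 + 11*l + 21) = l^2 - 10*l + 21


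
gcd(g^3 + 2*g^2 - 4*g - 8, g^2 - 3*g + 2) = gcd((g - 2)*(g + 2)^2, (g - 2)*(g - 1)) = g - 2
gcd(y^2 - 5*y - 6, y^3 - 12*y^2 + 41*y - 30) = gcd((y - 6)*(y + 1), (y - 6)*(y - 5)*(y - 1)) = y - 6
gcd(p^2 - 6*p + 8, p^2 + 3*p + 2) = 1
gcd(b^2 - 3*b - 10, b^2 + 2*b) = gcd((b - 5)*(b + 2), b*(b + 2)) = b + 2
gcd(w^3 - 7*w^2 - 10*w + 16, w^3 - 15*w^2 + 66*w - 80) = w - 8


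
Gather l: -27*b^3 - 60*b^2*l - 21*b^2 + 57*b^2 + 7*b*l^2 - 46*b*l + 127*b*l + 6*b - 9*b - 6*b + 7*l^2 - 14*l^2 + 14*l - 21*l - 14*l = -27*b^3 + 36*b^2 - 9*b + l^2*(7*b - 7) + l*(-60*b^2 + 81*b - 21)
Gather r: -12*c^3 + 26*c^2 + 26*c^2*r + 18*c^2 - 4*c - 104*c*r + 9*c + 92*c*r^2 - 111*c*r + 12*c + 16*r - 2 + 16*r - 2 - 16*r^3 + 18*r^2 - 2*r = -12*c^3 + 44*c^2 + 17*c - 16*r^3 + r^2*(92*c + 18) + r*(26*c^2 - 215*c + 30) - 4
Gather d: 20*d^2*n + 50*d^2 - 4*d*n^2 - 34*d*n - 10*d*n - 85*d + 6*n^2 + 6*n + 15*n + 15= d^2*(20*n + 50) + d*(-4*n^2 - 44*n - 85) + 6*n^2 + 21*n + 15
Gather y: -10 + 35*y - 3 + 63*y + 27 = 98*y + 14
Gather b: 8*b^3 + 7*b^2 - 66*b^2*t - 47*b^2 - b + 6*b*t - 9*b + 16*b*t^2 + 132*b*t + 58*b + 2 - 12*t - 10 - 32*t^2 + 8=8*b^3 + b^2*(-66*t - 40) + b*(16*t^2 + 138*t + 48) - 32*t^2 - 12*t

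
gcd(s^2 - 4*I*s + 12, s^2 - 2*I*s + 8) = s + 2*I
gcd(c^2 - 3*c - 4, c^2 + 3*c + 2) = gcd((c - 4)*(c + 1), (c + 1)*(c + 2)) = c + 1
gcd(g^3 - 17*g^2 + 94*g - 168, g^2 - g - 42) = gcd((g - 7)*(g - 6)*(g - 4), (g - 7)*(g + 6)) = g - 7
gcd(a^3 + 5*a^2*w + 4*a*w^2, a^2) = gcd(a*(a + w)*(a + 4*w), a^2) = a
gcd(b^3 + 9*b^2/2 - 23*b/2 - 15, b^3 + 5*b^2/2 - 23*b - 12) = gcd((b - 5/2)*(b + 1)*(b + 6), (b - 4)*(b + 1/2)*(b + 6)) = b + 6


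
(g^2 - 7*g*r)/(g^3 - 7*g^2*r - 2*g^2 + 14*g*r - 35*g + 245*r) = g/(g^2 - 2*g - 35)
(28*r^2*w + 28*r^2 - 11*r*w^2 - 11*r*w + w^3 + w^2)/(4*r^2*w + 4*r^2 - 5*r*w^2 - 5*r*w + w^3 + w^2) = (7*r - w)/(r - w)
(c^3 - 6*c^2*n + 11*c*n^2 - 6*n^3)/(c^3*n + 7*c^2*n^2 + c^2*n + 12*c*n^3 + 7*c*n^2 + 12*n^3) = (c^3 - 6*c^2*n + 11*c*n^2 - 6*n^3)/(n*(c^3 + 7*c^2*n + c^2 + 12*c*n^2 + 7*c*n + 12*n^2))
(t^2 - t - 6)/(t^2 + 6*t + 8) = (t - 3)/(t + 4)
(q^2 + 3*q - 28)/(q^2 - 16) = (q + 7)/(q + 4)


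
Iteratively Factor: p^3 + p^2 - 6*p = (p + 3)*(p^2 - 2*p) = (p - 2)*(p + 3)*(p)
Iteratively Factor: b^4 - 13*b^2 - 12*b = (b)*(b^3 - 13*b - 12) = b*(b + 1)*(b^2 - b - 12) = b*(b - 4)*(b + 1)*(b + 3)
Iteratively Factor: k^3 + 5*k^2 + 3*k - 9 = (k + 3)*(k^2 + 2*k - 3) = (k + 3)^2*(k - 1)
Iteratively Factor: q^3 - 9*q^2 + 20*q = (q)*(q^2 - 9*q + 20) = q*(q - 4)*(q - 5)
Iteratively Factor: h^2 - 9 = (h - 3)*(h + 3)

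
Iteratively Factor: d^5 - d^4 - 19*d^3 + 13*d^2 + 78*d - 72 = (d - 4)*(d^4 + 3*d^3 - 7*d^2 - 15*d + 18) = (d - 4)*(d - 2)*(d^3 + 5*d^2 + 3*d - 9) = (d - 4)*(d - 2)*(d + 3)*(d^2 + 2*d - 3) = (d - 4)*(d - 2)*(d - 1)*(d + 3)*(d + 3)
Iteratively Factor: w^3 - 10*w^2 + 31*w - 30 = (w - 3)*(w^2 - 7*w + 10) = (w - 5)*(w - 3)*(w - 2)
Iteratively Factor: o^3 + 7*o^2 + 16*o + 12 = (o + 2)*(o^2 + 5*o + 6) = (o + 2)*(o + 3)*(o + 2)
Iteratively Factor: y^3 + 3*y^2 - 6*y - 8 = (y + 4)*(y^2 - y - 2) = (y - 2)*(y + 4)*(y + 1)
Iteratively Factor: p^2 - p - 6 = (p + 2)*(p - 3)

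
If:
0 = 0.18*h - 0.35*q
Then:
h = 1.94444444444444*q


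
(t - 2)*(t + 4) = t^2 + 2*t - 8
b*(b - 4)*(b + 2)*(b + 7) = b^4 + 5*b^3 - 22*b^2 - 56*b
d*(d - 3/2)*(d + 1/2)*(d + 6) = d^4 + 5*d^3 - 27*d^2/4 - 9*d/2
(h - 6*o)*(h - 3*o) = h^2 - 9*h*o + 18*o^2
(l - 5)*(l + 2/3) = l^2 - 13*l/3 - 10/3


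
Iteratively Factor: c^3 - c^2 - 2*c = (c + 1)*(c^2 - 2*c) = (c - 2)*(c + 1)*(c)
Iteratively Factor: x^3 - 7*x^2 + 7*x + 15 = (x + 1)*(x^2 - 8*x + 15) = (x - 3)*(x + 1)*(x - 5)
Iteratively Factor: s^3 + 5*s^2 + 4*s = (s + 1)*(s^2 + 4*s) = s*(s + 1)*(s + 4)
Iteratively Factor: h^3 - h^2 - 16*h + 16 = (h + 4)*(h^2 - 5*h + 4) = (h - 4)*(h + 4)*(h - 1)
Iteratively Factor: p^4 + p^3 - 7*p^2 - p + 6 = (p + 1)*(p^3 - 7*p + 6) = (p + 1)*(p + 3)*(p^2 - 3*p + 2) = (p - 1)*(p + 1)*(p + 3)*(p - 2)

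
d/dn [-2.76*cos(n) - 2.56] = 2.76*sin(n)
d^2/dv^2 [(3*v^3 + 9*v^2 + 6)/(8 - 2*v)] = 3*(-v^3 + 12*v^2 - 48*v - 50)/(v^3 - 12*v^2 + 48*v - 64)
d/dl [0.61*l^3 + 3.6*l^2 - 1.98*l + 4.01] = 1.83*l^2 + 7.2*l - 1.98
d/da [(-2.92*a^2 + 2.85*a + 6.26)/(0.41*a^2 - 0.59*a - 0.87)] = (0.5543*a^2 - 0.0523999999999996*a + 1.2139)/(0.1681*a^4 - 0.4838*a^3 - 0.3653*a^2 + 1.0266*a + 0.7569)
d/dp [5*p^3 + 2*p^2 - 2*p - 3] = 15*p^2 + 4*p - 2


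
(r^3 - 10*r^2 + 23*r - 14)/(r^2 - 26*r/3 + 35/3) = 3*(r^2 - 3*r + 2)/(3*r - 5)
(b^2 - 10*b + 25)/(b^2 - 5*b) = (b - 5)/b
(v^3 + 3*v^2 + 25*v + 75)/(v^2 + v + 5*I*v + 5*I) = (v^2 + v*(3 - 5*I) - 15*I)/(v + 1)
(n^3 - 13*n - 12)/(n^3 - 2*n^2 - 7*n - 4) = (n + 3)/(n + 1)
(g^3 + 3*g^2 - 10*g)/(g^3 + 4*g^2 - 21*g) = (g^2 + 3*g - 10)/(g^2 + 4*g - 21)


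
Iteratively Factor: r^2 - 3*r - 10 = (r - 5)*(r + 2)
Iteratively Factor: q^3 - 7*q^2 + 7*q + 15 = (q - 3)*(q^2 - 4*q - 5) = (q - 3)*(q + 1)*(q - 5)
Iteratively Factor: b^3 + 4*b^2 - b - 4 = (b + 1)*(b^2 + 3*b - 4) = (b - 1)*(b + 1)*(b + 4)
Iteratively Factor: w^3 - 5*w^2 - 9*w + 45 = (w - 5)*(w^2 - 9) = (w - 5)*(w + 3)*(w - 3)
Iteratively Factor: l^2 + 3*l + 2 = (l + 2)*(l + 1)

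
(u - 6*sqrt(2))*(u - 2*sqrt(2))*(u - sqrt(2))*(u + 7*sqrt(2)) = u^4 - 2*sqrt(2)*u^3 - 86*u^2 + 256*sqrt(2)*u - 336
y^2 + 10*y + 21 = (y + 3)*(y + 7)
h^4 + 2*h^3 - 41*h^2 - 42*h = h*(h - 6)*(h + 1)*(h + 7)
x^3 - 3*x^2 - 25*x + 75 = (x - 5)*(x - 3)*(x + 5)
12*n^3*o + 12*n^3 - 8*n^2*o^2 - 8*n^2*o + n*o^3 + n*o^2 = (-6*n + o)*(-2*n + o)*(n*o + n)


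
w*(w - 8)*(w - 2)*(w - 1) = w^4 - 11*w^3 + 26*w^2 - 16*w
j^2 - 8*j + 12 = (j - 6)*(j - 2)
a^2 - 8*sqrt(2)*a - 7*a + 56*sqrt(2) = (a - 7)*(a - 8*sqrt(2))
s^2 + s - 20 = (s - 4)*(s + 5)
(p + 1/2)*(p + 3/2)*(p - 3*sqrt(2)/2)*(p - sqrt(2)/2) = p^4 - 2*sqrt(2)*p^3 + 2*p^3 - 4*sqrt(2)*p^2 + 9*p^2/4 - 3*sqrt(2)*p/2 + 3*p + 9/8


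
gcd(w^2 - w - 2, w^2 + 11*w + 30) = 1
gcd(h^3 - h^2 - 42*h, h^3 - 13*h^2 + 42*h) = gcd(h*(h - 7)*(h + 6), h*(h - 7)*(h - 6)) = h^2 - 7*h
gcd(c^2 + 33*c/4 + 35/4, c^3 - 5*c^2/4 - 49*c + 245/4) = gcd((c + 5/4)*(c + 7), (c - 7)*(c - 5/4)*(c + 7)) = c + 7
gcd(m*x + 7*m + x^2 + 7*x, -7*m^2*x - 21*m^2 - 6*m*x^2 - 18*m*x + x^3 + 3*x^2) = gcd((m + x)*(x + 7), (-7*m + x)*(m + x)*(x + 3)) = m + x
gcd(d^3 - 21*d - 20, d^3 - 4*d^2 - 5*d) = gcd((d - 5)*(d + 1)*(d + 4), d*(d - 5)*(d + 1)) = d^2 - 4*d - 5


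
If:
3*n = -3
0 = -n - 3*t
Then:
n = -1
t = 1/3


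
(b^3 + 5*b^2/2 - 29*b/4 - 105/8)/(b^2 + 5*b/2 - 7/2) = (b^2 - b - 15/4)/(b - 1)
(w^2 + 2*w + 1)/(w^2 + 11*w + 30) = (w^2 + 2*w + 1)/(w^2 + 11*w + 30)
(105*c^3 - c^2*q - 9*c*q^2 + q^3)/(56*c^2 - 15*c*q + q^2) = (-15*c^2 - 2*c*q + q^2)/(-8*c + q)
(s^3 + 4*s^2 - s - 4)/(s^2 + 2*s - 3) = (s^2 + 5*s + 4)/(s + 3)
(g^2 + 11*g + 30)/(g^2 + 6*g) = (g + 5)/g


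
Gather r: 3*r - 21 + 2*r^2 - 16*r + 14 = 2*r^2 - 13*r - 7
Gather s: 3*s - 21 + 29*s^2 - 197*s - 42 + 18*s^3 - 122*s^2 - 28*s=18*s^3 - 93*s^2 - 222*s - 63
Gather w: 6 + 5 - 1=10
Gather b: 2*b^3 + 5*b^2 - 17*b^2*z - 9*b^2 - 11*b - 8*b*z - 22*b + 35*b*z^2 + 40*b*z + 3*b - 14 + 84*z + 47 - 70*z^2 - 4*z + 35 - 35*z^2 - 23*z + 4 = 2*b^3 + b^2*(-17*z - 4) + b*(35*z^2 + 32*z - 30) - 105*z^2 + 57*z + 72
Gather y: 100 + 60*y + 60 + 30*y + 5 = 90*y + 165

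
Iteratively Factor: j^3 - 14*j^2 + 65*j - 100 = (j - 4)*(j^2 - 10*j + 25) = (j - 5)*(j - 4)*(j - 5)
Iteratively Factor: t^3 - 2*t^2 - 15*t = (t - 5)*(t^2 + 3*t) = t*(t - 5)*(t + 3)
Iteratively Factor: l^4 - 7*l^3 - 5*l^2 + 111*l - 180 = (l - 3)*(l^3 - 4*l^2 - 17*l + 60) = (l - 3)^2*(l^2 - l - 20) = (l - 3)^2*(l + 4)*(l - 5)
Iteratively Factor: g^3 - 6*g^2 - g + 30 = (g - 5)*(g^2 - g - 6) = (g - 5)*(g + 2)*(g - 3)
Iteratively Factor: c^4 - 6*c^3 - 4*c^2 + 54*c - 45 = (c - 3)*(c^3 - 3*c^2 - 13*c + 15) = (c - 5)*(c - 3)*(c^2 + 2*c - 3) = (c - 5)*(c - 3)*(c - 1)*(c + 3)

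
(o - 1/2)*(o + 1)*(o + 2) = o^3 + 5*o^2/2 + o/2 - 1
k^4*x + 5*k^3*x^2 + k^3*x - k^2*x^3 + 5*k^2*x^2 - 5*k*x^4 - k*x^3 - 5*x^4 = (k - x)*(k + x)*(k + 5*x)*(k*x + x)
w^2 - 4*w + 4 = (w - 2)^2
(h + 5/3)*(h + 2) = h^2 + 11*h/3 + 10/3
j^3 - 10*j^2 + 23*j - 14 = (j - 7)*(j - 2)*(j - 1)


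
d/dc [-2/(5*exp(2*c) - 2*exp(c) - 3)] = (20*exp(c) - 4)*exp(c)/(-5*exp(2*c) + 2*exp(c) + 3)^2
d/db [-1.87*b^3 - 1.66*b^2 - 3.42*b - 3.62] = -5.61*b^2 - 3.32*b - 3.42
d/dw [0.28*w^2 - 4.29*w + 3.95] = 0.56*w - 4.29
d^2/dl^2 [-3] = 0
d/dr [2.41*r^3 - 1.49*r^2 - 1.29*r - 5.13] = 7.23*r^2 - 2.98*r - 1.29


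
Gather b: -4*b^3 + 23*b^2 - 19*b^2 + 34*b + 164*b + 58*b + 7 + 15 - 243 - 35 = -4*b^3 + 4*b^2 + 256*b - 256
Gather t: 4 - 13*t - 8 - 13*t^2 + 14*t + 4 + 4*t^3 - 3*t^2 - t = 4*t^3 - 16*t^2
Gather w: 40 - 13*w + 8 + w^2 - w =w^2 - 14*w + 48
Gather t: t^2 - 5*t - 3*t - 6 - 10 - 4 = t^2 - 8*t - 20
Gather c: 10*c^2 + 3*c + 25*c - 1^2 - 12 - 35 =10*c^2 + 28*c - 48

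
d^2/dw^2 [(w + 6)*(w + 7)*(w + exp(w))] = w^2*exp(w) + 17*w*exp(w) + 6*w + 70*exp(w) + 26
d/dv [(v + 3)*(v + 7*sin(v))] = v + (v + 3)*(7*cos(v) + 1) + 7*sin(v)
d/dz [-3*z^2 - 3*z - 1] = -6*z - 3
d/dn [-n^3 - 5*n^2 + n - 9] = -3*n^2 - 10*n + 1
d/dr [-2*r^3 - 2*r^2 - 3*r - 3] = -6*r^2 - 4*r - 3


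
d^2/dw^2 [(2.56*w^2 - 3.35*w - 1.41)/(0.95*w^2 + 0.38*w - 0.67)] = (-7.89507*w^3 + 2.14149*w^2 - 15.84771*w - 1.60959)/(0.857375*w^6 + 1.02885*w^5 - 1.402485*w^4 - 1.396348*w^3 + 0.989121*w^2 + 0.511746*w - 0.300763)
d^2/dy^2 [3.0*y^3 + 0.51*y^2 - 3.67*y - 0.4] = 18.0*y + 1.02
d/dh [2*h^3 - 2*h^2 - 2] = 2*h*(3*h - 2)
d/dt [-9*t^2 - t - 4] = -18*t - 1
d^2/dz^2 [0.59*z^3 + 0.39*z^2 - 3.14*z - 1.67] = 3.54*z + 0.78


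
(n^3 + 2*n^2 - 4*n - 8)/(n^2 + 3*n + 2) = (n^2 - 4)/(n + 1)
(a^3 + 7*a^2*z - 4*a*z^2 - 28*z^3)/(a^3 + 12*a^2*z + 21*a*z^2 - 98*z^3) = (a + 2*z)/(a + 7*z)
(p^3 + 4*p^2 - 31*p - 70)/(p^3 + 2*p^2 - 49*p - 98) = (p - 5)/(p - 7)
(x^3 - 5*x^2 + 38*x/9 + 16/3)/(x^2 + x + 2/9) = (3*x^2 - 17*x + 24)/(3*x + 1)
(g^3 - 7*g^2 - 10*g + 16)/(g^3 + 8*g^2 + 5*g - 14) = (g - 8)/(g + 7)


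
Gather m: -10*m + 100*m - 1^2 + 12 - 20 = 90*m - 9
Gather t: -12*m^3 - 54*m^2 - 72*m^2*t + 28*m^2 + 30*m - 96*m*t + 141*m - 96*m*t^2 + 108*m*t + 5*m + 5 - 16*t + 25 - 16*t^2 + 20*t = -12*m^3 - 26*m^2 + 176*m + t^2*(-96*m - 16) + t*(-72*m^2 + 12*m + 4) + 30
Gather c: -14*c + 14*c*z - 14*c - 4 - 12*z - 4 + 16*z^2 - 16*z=c*(14*z - 28) + 16*z^2 - 28*z - 8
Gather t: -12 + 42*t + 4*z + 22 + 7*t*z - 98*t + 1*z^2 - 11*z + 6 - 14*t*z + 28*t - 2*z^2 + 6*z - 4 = t*(-7*z - 28) - z^2 - z + 12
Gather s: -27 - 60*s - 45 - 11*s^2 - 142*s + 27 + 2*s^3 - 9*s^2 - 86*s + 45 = 2*s^3 - 20*s^2 - 288*s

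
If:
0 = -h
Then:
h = 0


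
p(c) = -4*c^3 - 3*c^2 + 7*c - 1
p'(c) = -12*c^2 - 6*c + 7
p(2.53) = -67.27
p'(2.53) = -84.99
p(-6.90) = 1121.91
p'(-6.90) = -522.92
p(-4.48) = 267.09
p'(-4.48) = -206.96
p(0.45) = 1.18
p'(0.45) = 1.87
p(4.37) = -361.51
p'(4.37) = -248.38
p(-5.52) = 541.74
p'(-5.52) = -325.52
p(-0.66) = -5.78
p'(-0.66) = 5.73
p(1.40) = -8.06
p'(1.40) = -24.92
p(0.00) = -1.00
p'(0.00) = 7.00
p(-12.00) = 6395.00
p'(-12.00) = -1649.00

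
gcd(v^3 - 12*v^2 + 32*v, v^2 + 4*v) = v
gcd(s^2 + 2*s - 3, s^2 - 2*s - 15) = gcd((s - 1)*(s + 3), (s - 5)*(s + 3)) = s + 3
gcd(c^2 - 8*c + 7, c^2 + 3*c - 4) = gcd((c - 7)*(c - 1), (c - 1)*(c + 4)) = c - 1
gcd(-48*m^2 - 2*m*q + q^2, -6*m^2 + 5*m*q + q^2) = 6*m + q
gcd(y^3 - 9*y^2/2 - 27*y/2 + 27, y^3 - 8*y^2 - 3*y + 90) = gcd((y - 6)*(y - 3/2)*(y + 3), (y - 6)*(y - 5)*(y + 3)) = y^2 - 3*y - 18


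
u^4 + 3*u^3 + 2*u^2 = u^2*(u + 1)*(u + 2)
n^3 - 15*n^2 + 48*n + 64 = (n - 8)^2*(n + 1)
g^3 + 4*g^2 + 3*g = g*(g + 1)*(g + 3)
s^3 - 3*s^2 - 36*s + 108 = (s - 6)*(s - 3)*(s + 6)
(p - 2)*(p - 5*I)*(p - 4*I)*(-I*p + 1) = -I*p^4 - 8*p^3 + 2*I*p^3 + 16*p^2 + 11*I*p^2 - 20*p - 22*I*p + 40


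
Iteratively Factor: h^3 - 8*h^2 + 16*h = (h - 4)*(h^2 - 4*h) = h*(h - 4)*(h - 4)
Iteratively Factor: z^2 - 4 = (z + 2)*(z - 2)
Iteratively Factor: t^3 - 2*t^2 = (t)*(t^2 - 2*t) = t^2*(t - 2)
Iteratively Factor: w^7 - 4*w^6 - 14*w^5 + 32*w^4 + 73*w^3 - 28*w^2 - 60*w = (w - 5)*(w^6 + w^5 - 9*w^4 - 13*w^3 + 8*w^2 + 12*w) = (w - 5)*(w + 1)*(w^5 - 9*w^3 - 4*w^2 + 12*w) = (w - 5)*(w + 1)*(w + 2)*(w^4 - 2*w^3 - 5*w^2 + 6*w) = (w - 5)*(w - 1)*(w + 1)*(w + 2)*(w^3 - w^2 - 6*w) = (w - 5)*(w - 1)*(w + 1)*(w + 2)^2*(w^2 - 3*w) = (w - 5)*(w - 3)*(w - 1)*(w + 1)*(w + 2)^2*(w)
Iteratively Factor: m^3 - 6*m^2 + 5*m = (m)*(m^2 - 6*m + 5) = m*(m - 5)*(m - 1)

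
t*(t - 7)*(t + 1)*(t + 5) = t^4 - t^3 - 37*t^2 - 35*t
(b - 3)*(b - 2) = b^2 - 5*b + 6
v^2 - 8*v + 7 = (v - 7)*(v - 1)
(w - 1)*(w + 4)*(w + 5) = w^3 + 8*w^2 + 11*w - 20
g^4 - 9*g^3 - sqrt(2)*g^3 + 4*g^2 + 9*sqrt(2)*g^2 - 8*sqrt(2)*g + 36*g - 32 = (g - 8)*(g - 1)*(g - 2*sqrt(2))*(g + sqrt(2))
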